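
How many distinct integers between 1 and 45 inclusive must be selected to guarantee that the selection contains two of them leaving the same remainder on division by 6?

7

The 6 residue classes mod 6 are the pigeonholes.
With 6 integers one could put 1 in each residue class and have no class reach 2.
The 7th integer pushes some class to 2, so 6·1 + 1 = 7.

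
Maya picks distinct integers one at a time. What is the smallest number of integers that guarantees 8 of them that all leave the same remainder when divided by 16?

113

Pigeonhole: the 16 residue classes mod 16 are the pigeonholes.
With 112 integers one could put 7 in each residue class and have no class reach 8.
The 113th integer pushes some class to 8, so 16·7 + 1 = 113.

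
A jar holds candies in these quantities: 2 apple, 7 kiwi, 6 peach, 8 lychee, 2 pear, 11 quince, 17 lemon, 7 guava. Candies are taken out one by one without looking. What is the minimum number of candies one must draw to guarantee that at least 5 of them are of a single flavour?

29

Put each drawn candy into a box by flavour. The largest draw with every box below 5 takes min(count, 4) from each flavour; flavours with fewer than 4 contribute all they have.
Σ min(cᵢ, 4) = 2 + 4 + 4 + 4 + 2 + 4 + 4 + 4 = 28.
Draw number 28 + 1 = 29 must push one box to 5.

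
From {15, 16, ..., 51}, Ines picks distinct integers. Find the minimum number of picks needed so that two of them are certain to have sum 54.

26

Group the elements by complementary pair {x, 54−x}: {15,39}, {16,38}, {17,37}, …, giving 12 two-element pairs, the single value 27 (it cannot pair with itself since the integers are distinct), and 12 integers whose partner 54−x falls outside [15,51].
Treating each of those 25 groups as a pigeonhole, one can pick one integer per group — 25 integers — with no two summing to 54.
The 26th integer lands in an occupied pair, forcing a sum of 54.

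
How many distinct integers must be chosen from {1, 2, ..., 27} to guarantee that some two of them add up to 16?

Group the elements by complementary pair {x, 16−x}: {1,15}, {2,14}, {3,13}, …, giving 7 two-element pairs; the single value 8 (it cannot pair with itself since the integers are distinct); and 12 integers whose partner 16−x falls outside [1,27].
Treating each of those 20 groups as a pigeonhole, one can pick one integer per group — 20 integers — with no two summing to 16.
The 21st integer lands in an occupied pair, forcing a sum of 16.

21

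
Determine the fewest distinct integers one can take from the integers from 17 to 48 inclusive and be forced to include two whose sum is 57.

Group the elements by complementary pair {x, 57−x}: {17,40}, {18,39}, {19,38}, …, giving 12 two-element pairs and 8 integers whose partner 57−x falls outside [17,48].
By pigeonhole, treating each of those 20 groups as a pigeonhole, one can pick one integer per group — 20 integers — with no two summing to 57.
The 21st integer lands in an occupied pair, forcing a sum of 57.

21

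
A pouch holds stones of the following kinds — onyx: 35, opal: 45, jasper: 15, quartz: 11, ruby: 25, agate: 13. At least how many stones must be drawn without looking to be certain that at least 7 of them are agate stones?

In the worst case for collecting agate stones, every non-agate stone comes out first.
There are 35 + 45 + 15 + 11 + 25 = 131 non-agate stones altogether.
After those, each further stone must be agate, so 131 + 7 = 138 draws guarantee 7 agate stones.

138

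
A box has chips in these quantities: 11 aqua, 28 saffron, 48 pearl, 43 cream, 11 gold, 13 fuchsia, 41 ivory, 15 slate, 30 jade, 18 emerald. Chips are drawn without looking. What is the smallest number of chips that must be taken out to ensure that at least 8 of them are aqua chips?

255

In the worst case for collecting aqua chips, every non-aqua chip comes out first.
There are 28 + 48 + 43 + 11 + 13 + 41 + 15 + 30 + 18 = 247 non-aqua chips altogether.
After those, each further chip must be aqua, so 247 + 8 = 255 draws guarantee 8 aqua chips.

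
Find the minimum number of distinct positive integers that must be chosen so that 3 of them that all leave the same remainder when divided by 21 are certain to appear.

43

The 21 residue classes mod 21 are the pigeonholes.
With 42 integers one could put 2 in each residue class and have no class reach 3.
The 43rd integer pushes some class to 3, so 21·2 + 1 = 43.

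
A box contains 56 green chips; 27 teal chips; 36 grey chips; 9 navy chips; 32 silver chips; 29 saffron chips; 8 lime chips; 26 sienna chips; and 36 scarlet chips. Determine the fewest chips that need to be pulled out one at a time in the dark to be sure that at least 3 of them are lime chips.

254

In the worst case for collecting lime chips, every non-lime chip comes out first.
There are 56 + 27 + 36 + 9 + 32 + 29 + 26 + 36 = 251 non-lime chips altogether.
After those, each further chip must be lime, so 251 + 3 = 254 draws guarantee 3 lime chips.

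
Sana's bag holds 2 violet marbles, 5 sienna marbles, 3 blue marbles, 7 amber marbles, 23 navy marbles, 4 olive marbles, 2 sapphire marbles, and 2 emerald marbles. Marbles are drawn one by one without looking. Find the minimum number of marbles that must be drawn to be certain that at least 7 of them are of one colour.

Put each drawn marble into a box by colour. The largest draw with every box below 7 takes min(count, 6) from each colour; colours with fewer than 6 contribute all they have.
Σ min(cᵢ, 6) = 2 + 5 + 3 + 6 + 6 + 4 + 2 + 2 = 30.
Draw number 30 + 1 = 31 must push one box to 7.

31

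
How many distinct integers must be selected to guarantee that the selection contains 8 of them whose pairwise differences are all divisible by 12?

Integers whose pairwise differences are multiples of 12 are exactly those sharing a remainder mod 12. The 12 residue classes mod 12 are the pigeonholes.
With 84 integers one could put 7 in each residue class and have no class reach 8.
The 85th integer pushes some class to 8, so 12·7 + 1 = 85.

85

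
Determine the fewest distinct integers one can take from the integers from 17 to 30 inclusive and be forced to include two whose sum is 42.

Group the elements by complementary pair {x, 42−x}: {17,25}, {18,24}, {19,23}, …, giving 4 two-element pairs, the single value 21 (it cannot pair with itself since the integers are distinct), and 5 integers whose partner 42−x falls outside [17,30].
Treating each of those 10 groups as a pigeonhole, one can pick one integer per group — 10 integers — with no two summing to 42.
The 11th integer lands in an occupied pair, forcing a sum of 42.

11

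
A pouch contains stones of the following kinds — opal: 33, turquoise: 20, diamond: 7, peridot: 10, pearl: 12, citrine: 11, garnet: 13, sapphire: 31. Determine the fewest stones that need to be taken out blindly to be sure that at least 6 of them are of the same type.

41

An adversary could hand out at most 5 stones per type: 5 + 5 + 5 + 5 + 5 + 5 + 5 + 5 = 40 stones and still no type has 6.
One more stone lands in a type already at 5, so 41 draws are enough and 40 are not.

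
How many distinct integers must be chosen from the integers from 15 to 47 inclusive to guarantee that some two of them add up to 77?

25

Two chosen integers sum to 77 exactly when both halves of some pair {x, 77−x} with 30 ≤ x ≤ 77−x ≤ 47 are chosen — 9 such pairs.
The remaining 15 elements (those with no distinct partner in range) can never complete a 77-sum, so the worst case takes all of them and one from each pair: 15 + 9 = 24.
The 25th integer has to be the second member of some pair, so 24 + 1 = 25.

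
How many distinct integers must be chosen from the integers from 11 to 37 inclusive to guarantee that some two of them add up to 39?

19

Two chosen integers sum to 39 exactly when both halves of some pair {x, 39−x} with 11 ≤ x ≤ 39−x ≤ 28 are chosen — 9 such pairs.
The remaining 9 elements (those with no distinct partner in range) can never complete a 39-sum, so the worst case takes all of them and one from each pair: 9 + 9 = 18.
By pigeonhole, the 19th integer has to be the second member of some pair, so 18 + 1 = 19.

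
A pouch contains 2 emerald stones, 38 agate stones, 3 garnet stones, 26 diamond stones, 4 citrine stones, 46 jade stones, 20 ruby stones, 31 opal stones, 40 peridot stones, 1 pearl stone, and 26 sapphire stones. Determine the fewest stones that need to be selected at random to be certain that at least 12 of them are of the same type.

By pigeonhole, put each drawn stone into a box by type. The largest draw with every box below 12 takes min(count, 11) from each type; types with fewer than 11 contribute all they have.
Σ min(cᵢ, 11) = 2 + 11 + 3 + 11 + 4 + 11 + 11 + 11 + 11 + 1 + 11 = 87.
Draw number 87 + 1 = 88 must push one box to 12.

88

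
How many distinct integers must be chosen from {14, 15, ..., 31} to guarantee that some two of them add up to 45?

A set avoiding the sum 45 can contain at most one of each pair {x, 45−x}.
The integers 23, …, 31 (9 of them) are such a set: any two sum to at least 23+24 = 47 > 45.
Any 10th integer completes one of the 9 pairs, so 10 choices force a sum of 45.

10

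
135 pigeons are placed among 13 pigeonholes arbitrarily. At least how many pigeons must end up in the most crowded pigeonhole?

11

Pigeonhole: the 13 pigeonholes are the holes and the 135 pigeons are the pigeons.
If every pigeonhole held at most 10 pigeons, the total would be at most 13 × 10 = 130, which is less than 135.
So some pigeonhole holds at least ⌈135/13⌉ = 11 pigeons.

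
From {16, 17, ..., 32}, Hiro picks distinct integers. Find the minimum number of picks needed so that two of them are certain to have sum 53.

12

A set avoiding the sum 53 can contain at most one of each pair {x, 53−x}, plus the 5 elements whose complement lies outside the range.
The integers 16, …, 26 (11 of them) are such a set: any two sum to at least 16+17 = 33 and at most 25+26 = 51 < 53.
Pigeonhole: any 12th integer completes one of the 6 pairs, so 12 choices force a sum of 53.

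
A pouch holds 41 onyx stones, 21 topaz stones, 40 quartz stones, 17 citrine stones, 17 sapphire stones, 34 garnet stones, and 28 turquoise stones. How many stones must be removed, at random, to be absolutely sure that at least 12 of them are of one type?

78

The 7 types are the holes; the stones drawn are the pigeons.
To avoid 12 of any one type, the worst case takes at most 11 of each type.
That gives 11 + 11 + 11 + 11 + 11 + 11 + 11 = 77 stones with no type reaching 12.
The next stone forces some type to 12, so 77 + 1 = 78.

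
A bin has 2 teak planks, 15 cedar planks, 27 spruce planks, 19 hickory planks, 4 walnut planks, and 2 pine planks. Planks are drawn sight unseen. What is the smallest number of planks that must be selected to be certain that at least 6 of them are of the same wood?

The 6 woods are the holes; the planks drawn are the pigeons.
To avoid 6 of any one wood, the worst case takes at most 5 of each wood, or every plank of a wood that has fewer than 5.
That gives 2 + 5 + 5 + 5 + 4 + 2 = 23 planks with no wood reaching 6.
The next plank forces some wood to 6, so 23 + 1 = 24.

24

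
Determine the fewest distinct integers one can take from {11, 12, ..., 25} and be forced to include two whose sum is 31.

11

A set avoiding the sum 31 can contain at most one of each pair {x, 31−x}, plus the 5 elements whose complement lies outside the range.
The integers 16, …, 25 (10 of them) are such a set: any two sum to at least 16+17 = 33 > 31.
By pigeonhole, any 11th integer completes one of the 5 pairs, so 11 choices force a sum of 31.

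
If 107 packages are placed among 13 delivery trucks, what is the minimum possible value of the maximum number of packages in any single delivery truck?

By pigeonhole, the 13 delivery trucks are the holes and the 107 packages are the pigeons.
If every delivery truck held at most 8 packages, the total would be at most 13 × 8 = 104, which is less than 107.
So some delivery truck holds at least ⌈107/13⌉ = 9 packages.

9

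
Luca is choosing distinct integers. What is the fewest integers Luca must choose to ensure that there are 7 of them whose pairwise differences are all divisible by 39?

Integers whose pairwise differences are multiples of 39 are exactly those sharing a remainder mod 39. The 39 residue classes mod 39 are the pigeonholes.
With 234 integers one could put 6 in each residue class and have no class reach 7.
The 235th integer pushes some class to 7, so 39·6 + 1 = 235.

235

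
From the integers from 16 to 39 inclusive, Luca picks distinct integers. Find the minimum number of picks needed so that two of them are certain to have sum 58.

15

Group the elements by complementary pair {x, 58−x}: {19,39}, {20,38}, {21,37}, …, giving 10 two-element pairs; the single value 29 (it cannot pair with itself since the integers are distinct); and 3 integers whose partner 58−x falls outside [16,39].
Treating each of those 14 groups as a pigeonhole, one can pick one integer per group — 14 integers — with no two summing to 58.
The 15th integer lands in an occupied pair, forcing a sum of 58.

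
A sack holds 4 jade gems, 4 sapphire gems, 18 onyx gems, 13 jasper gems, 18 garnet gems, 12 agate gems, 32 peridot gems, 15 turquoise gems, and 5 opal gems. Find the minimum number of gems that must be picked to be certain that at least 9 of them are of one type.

62

An adversary could hand out at most 8 gems per type (jade, sapphire, opal run out sooner): 4 + 4 + 8 + 8 + 8 + 8 + 8 + 8 + 5 = 61 gems and still no type has 9.
By pigeonhole, one more gem lands in a type already at 8, so 62 draws are enough and 61 are not.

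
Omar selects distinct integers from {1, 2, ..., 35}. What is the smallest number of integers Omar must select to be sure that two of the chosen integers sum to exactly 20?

Group the elements by complementary pair {x, 20−x}: {1,19}, {2,18}, {3,17}, …, giving 9 two-element pairs, the single value 10 (it cannot pair with itself since the integers are distinct), and 16 integers whose partner 20−x falls outside [1,35].
By the pigeonhole principle, treating each of those 26 groups as a pigeonhole, one can pick one integer per group — 26 integers — with no two summing to 20.
The 27th integer lands in an occupied pair, forcing a sum of 20.

27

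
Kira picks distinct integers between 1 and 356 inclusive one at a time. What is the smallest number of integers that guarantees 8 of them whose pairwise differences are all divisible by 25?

Integers whose pairwise differences are multiples of 25 are exactly those sharing a remainder mod 25. Pigeonhole: the 25 residue classes mod 25 are the pigeonholes.
With 175 integers one could put 7 in each residue class and have no class reach 8.
The 176th integer pushes some class to 8, so 25·7 + 1 = 176.

176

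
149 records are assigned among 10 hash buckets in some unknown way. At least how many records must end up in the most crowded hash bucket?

The 10 hash buckets are the holes and the 149 records are the pigeons.
If every hash bucket held at most 14 records, the total would be at most 10 × 14 = 140, which is less than 149.
So some hash bucket holds at least ⌈149/10⌉ = 15 records.

15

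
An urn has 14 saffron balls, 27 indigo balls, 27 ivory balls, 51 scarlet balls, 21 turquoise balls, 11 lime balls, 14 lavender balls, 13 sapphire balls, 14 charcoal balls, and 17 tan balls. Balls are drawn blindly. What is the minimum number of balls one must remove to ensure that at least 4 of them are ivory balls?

In the worst case for collecting ivory balls, every non-ivory ball comes out first.
There are 14 + 27 + 51 + 21 + 11 + 14 + 13 + 14 + 17 = 182 non-ivory balls altogether.
After those, each further ball must be ivory, so 182 + 4 = 186 draws guarantee 4 ivory balls.

186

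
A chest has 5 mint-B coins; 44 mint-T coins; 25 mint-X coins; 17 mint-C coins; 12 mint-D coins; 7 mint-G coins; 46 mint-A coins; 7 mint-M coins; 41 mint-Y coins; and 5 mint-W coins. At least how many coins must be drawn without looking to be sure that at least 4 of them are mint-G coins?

In the worst case for collecting mint-G coins, every non-mint-G coin comes out first.
There are 5 + 44 + 25 + 17 + 12 + 46 + 7 + 41 + 5 = 202 non-mint-G coins altogether.
After those, each further coin must be mint-G, so 202 + 4 = 206 draws guarantee 4 mint-G coins.

206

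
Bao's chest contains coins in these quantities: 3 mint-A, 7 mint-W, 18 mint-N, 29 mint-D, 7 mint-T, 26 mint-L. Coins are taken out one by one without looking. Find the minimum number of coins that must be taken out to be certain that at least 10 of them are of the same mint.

By pigeonhole, put each drawn coin into a box by mint. The largest draw with every box below 10 takes min(count, 9) from each mint; mints with fewer than 9 contribute all they have.
Σ min(cᵢ, 9) = 3 + 7 + 9 + 9 + 7 + 9 = 44.
Draw number 44 + 1 = 45 must push one box to 10.

45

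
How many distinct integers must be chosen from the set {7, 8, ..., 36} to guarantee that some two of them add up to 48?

19

Two chosen integers sum to 48 exactly when both halves of some pair {x, 48−x} with 12 ≤ x ≤ 48−x ≤ 36 are chosen — 12 such pairs.
The remaining 6 elements (those with no distinct partner in range) can never complete a 48-sum, so the worst case takes all of them and one from each pair: 6 + 12 = 18.
The 19th integer has to be the second member of some pair, so 18 + 1 = 19.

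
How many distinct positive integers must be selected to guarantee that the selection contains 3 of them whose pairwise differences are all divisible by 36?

73

Integers whose pairwise differences are multiples of 36 are exactly those sharing a remainder mod 36. The 36 residue classes mod 36 are the pigeonholes.
With 72 integers one could put 2 in each residue class and have no class reach 3.
The 73rd integer pushes some class to 3, so 36·2 + 1 = 73.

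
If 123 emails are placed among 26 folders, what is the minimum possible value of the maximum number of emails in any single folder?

Pigeonhole: the 26 folders are the holes and the 123 emails are the pigeons.
If every folder held at most 4 emails, the total would be at most 26 × 4 = 104, which is less than 123.
So some folder holds at least ⌈123/26⌉ = 5 emails.

5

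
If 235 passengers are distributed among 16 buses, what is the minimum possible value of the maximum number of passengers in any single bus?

15

By the pigeonhole principle, the 16 buses are the holes and the 235 passengers are the pigeons.
If every bus held at most 14 passengers, the total would be at most 16 × 14 = 224, which is less than 235.
So some bus holds at least ⌈235/16⌉ = 15 passengers.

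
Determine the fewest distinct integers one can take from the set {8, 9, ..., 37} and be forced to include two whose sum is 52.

Two chosen integers sum to 52 exactly when both halves of some pair {x, 52−x} with 15 ≤ x ≤ 52−x ≤ 37 are chosen — 11 such pairs.
The remaining 8 elements (those with no distinct partner in range) can never complete a 52-sum, so the worst case takes all of them and one from each pair: 8 + 11 = 19.
By pigeonhole, the 20th integer has to be the second member of some pair, so 19 + 1 = 20.

20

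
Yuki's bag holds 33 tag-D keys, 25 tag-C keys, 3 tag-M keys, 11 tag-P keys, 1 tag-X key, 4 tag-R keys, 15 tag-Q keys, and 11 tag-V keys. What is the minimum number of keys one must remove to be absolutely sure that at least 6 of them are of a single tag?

34

An adversary could hand out at most 5 keys per tag (tag-M, tag-X, tag-R run out sooner): 5 + 5 + 3 + 5 + 1 + 4 + 5 + 5 = 33 keys and still no tag has 6.
Pigeonhole: one more key lands in a tag already at 5, so 34 draws are enough and 33 are not.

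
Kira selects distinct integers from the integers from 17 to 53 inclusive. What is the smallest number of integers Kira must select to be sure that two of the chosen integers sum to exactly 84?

27

Group the elements by complementary pair {x, 84−x}: {31,53}, {32,52}, {33,51}, …, giving 11 two-element pairs, the single value 42 (it cannot pair with itself since the integers are distinct), and 14 integers whose partner 84−x falls outside [17,53].
Treating each of those 26 groups as a pigeonhole, one can pick one integer per group — 26 integers — with no two summing to 84.
The 27th integer lands in an occupied pair, forcing a sum of 84.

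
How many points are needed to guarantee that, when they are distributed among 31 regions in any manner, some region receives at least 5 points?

125

With 124 points one could put exactly 4 in each of the 31 regions, and no region would reach 5.
One more point must land in a region that already has 4, giving it 5.
So 31 × 4 + 1 = 125 points are required.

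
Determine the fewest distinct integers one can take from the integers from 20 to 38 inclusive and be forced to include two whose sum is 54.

13

Two chosen integers sum to 54 exactly when both halves of some pair {x, 54−x} with 20 ≤ x ≤ 54−x ≤ 34 are chosen — 7 such pairs.
The remaining 5 elements (those with no distinct partner in range) can never complete a 54-sum, so the worst case takes all of them and one from each pair: 5 + 7 = 12.
By pigeonhole, the 13th integer has to be the second member of some pair, so 12 + 1 = 13.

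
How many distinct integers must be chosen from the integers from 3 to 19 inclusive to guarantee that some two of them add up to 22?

10

A set avoiding the sum 22 can contain at most one of each pair {x, 22−x}, plus the 1 element equal to its own complement.
The integers 11, …, 19 (9 of them) are such a set: any two sum to at least 11+12 = 23 > 22.
Any 10th integer completes one of the 8 pairs, so 10 choices force a sum of 22.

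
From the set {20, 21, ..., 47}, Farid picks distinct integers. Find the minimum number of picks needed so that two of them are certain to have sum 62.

Group the elements by complementary pair {x, 62−x}: {20,42}, {21,41}, {22,40}, …, giving 11 two-element pairs, the single value 31 (it cannot pair with itself since the integers are distinct), and 5 integers whose partner 62−x falls outside [20,47].
Pigeonhole: treating each of those 17 groups as a pigeonhole, one can pick one integer per group — 17 integers — with no two summing to 62.
The 18th integer lands in an occupied pair, forcing a sum of 62.

18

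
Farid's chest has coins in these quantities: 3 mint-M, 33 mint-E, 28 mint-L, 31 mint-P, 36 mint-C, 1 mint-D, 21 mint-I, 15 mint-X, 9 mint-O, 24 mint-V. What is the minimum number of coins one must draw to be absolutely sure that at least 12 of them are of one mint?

An adversary could hand out at most 11 coins per mint (mint-M, mint-D, mint-O run out sooner): 3 + 11 + 11 + 11 + 11 + 1 + 11 + 11 + 9 + 11 = 90 coins and still no mint has 12.
Pigeonhole: one more coin lands in a mint already at 11, so 91 draws are enough and 90 are not.

91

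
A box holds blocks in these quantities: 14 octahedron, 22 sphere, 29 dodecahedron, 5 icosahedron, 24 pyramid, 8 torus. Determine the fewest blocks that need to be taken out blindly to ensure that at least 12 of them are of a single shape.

58

Put each drawn block into a box by shape. The largest draw with every box below 12 takes min(count, 11) from each shape; shapes with fewer than 11 contribute all they have.
Σ min(cᵢ, 11) = 11 + 11 + 11 + 5 + 11 + 8 = 57.
Draw number 57 + 1 = 58 must push one box to 12.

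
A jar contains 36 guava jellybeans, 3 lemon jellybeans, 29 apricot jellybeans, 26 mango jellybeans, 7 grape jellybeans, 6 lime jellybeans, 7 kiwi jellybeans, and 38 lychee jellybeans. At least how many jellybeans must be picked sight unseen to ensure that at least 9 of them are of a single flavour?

By pigeonhole, put each drawn jellybean into a box by flavour. The largest draw with every box below 9 takes min(count, 8) from each flavour; flavours with fewer than 8 contribute all they have.
Σ min(cᵢ, 8) = 8 + 3 + 8 + 8 + 7 + 6 + 7 + 8 = 55.
Draw number 55 + 1 = 56 must push one box to 9.

56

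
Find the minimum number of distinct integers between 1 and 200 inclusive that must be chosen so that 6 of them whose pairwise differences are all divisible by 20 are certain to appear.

101

Integers whose pairwise differences are multiples of 20 are exactly those sharing a remainder mod 20. Pigeonhole: the 20 residue classes mod 20 are the pigeonholes.
With 100 integers one could put 5 in each residue class and have no class reach 6.
The 101st integer pushes some class to 6, so 20·5 + 1 = 101.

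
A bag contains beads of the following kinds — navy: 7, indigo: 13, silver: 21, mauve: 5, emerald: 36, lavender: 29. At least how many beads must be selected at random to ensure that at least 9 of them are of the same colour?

45

Pigeonhole: the 6 colours are the holes; the beads drawn are the pigeons.
To avoid 9 of any one colour, the worst case takes at most 8 of each colour, or every bead of a colour that has fewer than 8.
That gives 7 + 8 + 8 + 5 + 8 + 8 = 44 beads with no colour reaching 9.
The next bead forces some colour to 9, so 44 + 1 = 45.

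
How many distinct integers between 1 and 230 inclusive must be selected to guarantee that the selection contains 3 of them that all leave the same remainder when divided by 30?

By pigeonhole, the 30 residue classes mod 30 are the pigeonholes.
With 60 integers one could put 2 in each residue class and have no class reach 3.
The 61st integer pushes some class to 3, so 30·2 + 1 = 61.

61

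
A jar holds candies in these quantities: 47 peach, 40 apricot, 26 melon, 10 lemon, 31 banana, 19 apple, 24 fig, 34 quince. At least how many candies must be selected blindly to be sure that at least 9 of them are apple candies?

221

In the worst case for collecting apple candies, every non-apple candy comes out first.
There are 47 + 40 + 26 + 10 + 31 + 24 + 34 = 212 non-apple candies altogether.
After those, each further candy must be apple, so 212 + 9 = 221 draws guarantee 9 apple candies.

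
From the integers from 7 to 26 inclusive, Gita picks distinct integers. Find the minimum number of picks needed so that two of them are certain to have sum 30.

A set avoiding the sum 30 can contain at most one of each pair {x, 30−x}, plus the 4 elements whose complement lies outside the range or equal to its own complement.
The integers 15, …, 26 (12 of them) are such a set: any two sum to at least 15+16 = 31 > 30.
Any 13th integer completes one of the 8 pairs, so 13 choices force a sum of 30.

13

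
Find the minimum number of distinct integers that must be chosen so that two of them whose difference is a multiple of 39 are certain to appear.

Integers whose pairwise differences are multiples of 39 are exactly those sharing a remainder mod 39. By the pigeonhole principle, the 39 residue classes mod 39 are the pigeonholes.
With 39 integers one could put 1 in each residue class and have no class reach 2.
The 40th integer pushes some class to 2, so 39·1 + 1 = 40.

40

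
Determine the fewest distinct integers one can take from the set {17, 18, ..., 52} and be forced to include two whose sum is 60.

24

Two chosen integers sum to 60 exactly when both halves of some pair {x, 60−x} with 17 ≤ x ≤ 60−x ≤ 43 are chosen — 13 such pairs.
The remaining 10 elements (those with no distinct partner in range) can never complete a 60-sum, so the worst case takes all of them and one from each pair: 10 + 13 = 23.
The 24th integer has to be the second member of some pair, so 23 + 1 = 24.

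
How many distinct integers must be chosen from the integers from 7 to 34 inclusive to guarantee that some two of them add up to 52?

Two chosen integers sum to 52 exactly when both halves of some pair {x, 52−x} with 18 ≤ x ≤ 52−x ≤ 34 are chosen — 8 such pairs.
The remaining 12 elements (those with no distinct partner in range) can never complete a 52-sum, so the worst case takes all of them and one from each pair: 12 + 8 = 20.
Pigeonhole: the 21st integer has to be the second member of some pair, so 20 + 1 = 21.

21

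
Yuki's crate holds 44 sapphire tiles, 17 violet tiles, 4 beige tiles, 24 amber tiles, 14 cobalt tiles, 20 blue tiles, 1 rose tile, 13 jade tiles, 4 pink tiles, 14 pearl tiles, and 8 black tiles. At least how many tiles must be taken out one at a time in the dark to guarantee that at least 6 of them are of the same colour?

By pigeonhole, the 11 colours are the holes; the tiles drawn are the pigeons.
To avoid 6 of any one colour, the worst case takes at most 5 of each colour, or every tile of a colour that has fewer than 5.
That gives 5 + 5 + 4 + 5 + 5 + 5 + 1 + 5 + 4 + 5 + 5 = 49 tiles with no colour reaching 6.
The next tile forces some colour to 6, so 49 + 1 = 50.

50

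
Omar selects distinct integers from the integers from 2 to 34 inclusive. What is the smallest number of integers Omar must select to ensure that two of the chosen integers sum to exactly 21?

25

Two chosen integers sum to 21 exactly when both halves of some pair {x, 21−x} with 2 ≤ x ≤ 21−x ≤ 19 are chosen — 9 such pairs.
The remaining 15 elements (those with no distinct partner in range) can never complete a 21-sum, so the worst case takes all of them and one from each pair: 15 + 9 = 24.
Pigeonhole: the 25th integer has to be the second member of some pair, so 24 + 1 = 25.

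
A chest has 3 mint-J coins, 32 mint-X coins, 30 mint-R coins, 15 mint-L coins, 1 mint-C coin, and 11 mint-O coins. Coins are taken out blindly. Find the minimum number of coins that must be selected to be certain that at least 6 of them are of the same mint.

25

Pigeonhole: put each drawn coin into a box by mint. The largest draw with every box below 6 takes min(count, 5) from each mint; mints with fewer than 5 contribute all they have.
Σ min(cᵢ, 5) = 3 + 5 + 5 + 5 + 1 + 5 = 24.
Draw number 24 + 1 = 25 must push one box to 6.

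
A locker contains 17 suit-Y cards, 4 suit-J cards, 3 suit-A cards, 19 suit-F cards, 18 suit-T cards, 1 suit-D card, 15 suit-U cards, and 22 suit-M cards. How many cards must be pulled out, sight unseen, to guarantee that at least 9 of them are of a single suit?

49

By pigeonhole, the 8 suits are the holes; the cards drawn are the pigeons.
To avoid 9 of any one suit, the worst case takes at most 8 of each suit, or every card of a suit that has fewer than 8.
That gives 8 + 4 + 3 + 8 + 8 + 1 + 8 + 8 = 48 cards with no suit reaching 9.
The next card forces some suit to 9, so 48 + 1 = 49.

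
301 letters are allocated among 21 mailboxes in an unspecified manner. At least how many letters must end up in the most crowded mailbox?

By pigeonhole, the 21 mailboxes are the holes and the 301 letters are the pigeons.
If every mailbox held at most 14 letters, the total would be at most 21 × 14 = 294, which is less than 301.
So some mailbox holds at least ⌈301/21⌉ = 15 letters.

15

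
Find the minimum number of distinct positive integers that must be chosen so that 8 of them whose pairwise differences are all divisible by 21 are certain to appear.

148

Integers whose pairwise differences are multiples of 21 are exactly those sharing a remainder mod 21. The 21 residue classes mod 21 are the pigeonholes.
With 147 integers one could put 7 in each residue class and have no class reach 8.
The 148th integer pushes some class to 8, so 21·7 + 1 = 148.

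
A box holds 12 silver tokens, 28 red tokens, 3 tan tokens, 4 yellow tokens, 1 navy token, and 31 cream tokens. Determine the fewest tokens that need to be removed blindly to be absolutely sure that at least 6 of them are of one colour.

24

By the pigeonhole principle, the 6 colours are the holes; the tokens drawn are the pigeons.
To avoid 6 of any one colour, the worst case takes at most 5 of each colour, or every token of a colour that has fewer than 5.
That gives 5 + 5 + 3 + 4 + 1 + 5 = 23 tokens with no colour reaching 6.
The next token forces some colour to 6, so 23 + 1 = 24.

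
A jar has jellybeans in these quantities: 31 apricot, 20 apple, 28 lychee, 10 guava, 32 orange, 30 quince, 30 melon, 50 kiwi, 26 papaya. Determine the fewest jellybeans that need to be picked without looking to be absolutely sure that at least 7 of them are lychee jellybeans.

In the worst case for collecting lychee jellybeans, every non-lychee jellybean comes out first.
There are 31 + 20 + 10 + 32 + 30 + 30 + 50 + 26 = 229 non-lychee jellybeans altogether.
After those, each further jellybean must be lychee, so 229 + 7 = 236 draws guarantee 7 lychee jellybeans.

236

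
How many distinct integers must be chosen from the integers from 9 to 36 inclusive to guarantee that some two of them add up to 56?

Group the elements by complementary pair {x, 56−x}: {20,36}, {21,35}, {22,34}, …, giving 8 two-element pairs, the single value 28 (it cannot pair with itself since the integers are distinct), and 11 integers whose partner 56−x falls outside [9,36].
Pigeonhole: treating each of those 20 groups as a pigeonhole, one can pick one integer per group — 20 integers — with no two summing to 56.
The 21st integer lands in an occupied pair, forcing a sum of 56.

21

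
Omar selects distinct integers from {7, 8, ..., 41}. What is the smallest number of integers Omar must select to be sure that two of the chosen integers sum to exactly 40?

23

Group the elements by complementary pair {x, 40−x}: {7,33}, {8,32}, {9,31}, …, giving 13 two-element pairs, the single value 20 (it cannot pair with itself since the integers are distinct), and 8 integers whose partner 40−x falls outside [7,41].
By the pigeonhole principle, treating each of those 22 groups as a pigeonhole, one can pick one integer per group — 22 integers — with no two summing to 40.
The 23rd integer lands in an occupied pair, forcing a sum of 40.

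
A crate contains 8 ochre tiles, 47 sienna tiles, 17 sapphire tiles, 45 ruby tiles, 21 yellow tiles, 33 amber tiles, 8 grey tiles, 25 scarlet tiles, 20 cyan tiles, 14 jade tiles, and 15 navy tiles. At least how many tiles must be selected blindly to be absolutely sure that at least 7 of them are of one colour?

67

Pigeonhole: put each drawn tile into a box by colour. The largest draw with every box below 7 takes min(count, 6) from each colour.
Σ min(cᵢ, 6) = 6 + 6 + 6 + 6 + 6 + 6 + 6 + 6 + 6 + 6 + 6 = 66.
Draw number 66 + 1 = 67 must push one box to 7.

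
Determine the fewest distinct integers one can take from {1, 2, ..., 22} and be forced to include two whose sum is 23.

A set avoiding the sum 23 can contain at most one of each pair {x, 23−x}.
The integers 12, …, 22 (11 of them) are such a set: any two sum to at least 12+13 = 25 > 23.
Any 12th integer completes one of the 11 pairs, so 12 choices force a sum of 23.

12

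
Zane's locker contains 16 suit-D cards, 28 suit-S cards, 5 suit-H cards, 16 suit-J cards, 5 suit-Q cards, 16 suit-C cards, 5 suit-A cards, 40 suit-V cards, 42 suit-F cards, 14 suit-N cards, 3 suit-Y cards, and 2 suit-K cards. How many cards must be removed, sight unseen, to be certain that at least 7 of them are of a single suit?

Put each drawn card into a box by suit. The largest draw with every box below 7 takes min(count, 6) from each suit; suits with fewer than 6 contribute all they have.
Σ min(cᵢ, 6) = 6 + 6 + 5 + 6 + 5 + 6 + 5 + 6 + 6 + 6 + 3 + 2 = 62.
Draw number 62 + 1 = 63 must push one box to 7.

63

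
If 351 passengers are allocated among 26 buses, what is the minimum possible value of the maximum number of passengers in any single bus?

Pigeonhole: the 26 buses are the holes and the 351 passengers are the pigeons.
If every bus held at most 13 passengers, the total would be at most 26 × 13 = 338, which is less than 351.
So some bus holds at least ⌈351/26⌉ = 14 passengers.

14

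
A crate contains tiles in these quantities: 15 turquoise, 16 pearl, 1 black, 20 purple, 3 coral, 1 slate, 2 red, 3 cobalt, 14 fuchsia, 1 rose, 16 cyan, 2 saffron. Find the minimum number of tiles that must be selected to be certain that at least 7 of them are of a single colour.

An adversary could hand out at most 6 tiles per colour (7 colours run out sooner): 6 + 6 + 1 + 6 + 3 + 1 + 2 + 3 + 6 + 1 + 6 + 2 = 43 tiles and still no colour has 7.
By pigeonhole, one more tile lands in a colour already at 6, so 44 draws are enough and 43 are not.

44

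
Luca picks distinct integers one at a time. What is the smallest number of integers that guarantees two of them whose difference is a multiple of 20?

21

Integers whose pairwise differences are multiples of 20 are exactly those sharing a remainder mod 20. By pigeonhole, the 20 residue classes mod 20 are the pigeonholes.
With 20 integers one could put 1 in each residue class and have no class reach 2.
The 21st integer pushes some class to 2, so 20·1 + 1 = 21.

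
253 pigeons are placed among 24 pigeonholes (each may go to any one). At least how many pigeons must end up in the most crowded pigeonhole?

11

By pigeonhole, the 24 pigeonholes are the holes and the 253 pigeons are the pigeons.
If every pigeonhole held at most 10 pigeons, the total would be at most 24 × 10 = 240, which is less than 253.
So some pigeonhole holds at least ⌈253/24⌉ = 11 pigeons.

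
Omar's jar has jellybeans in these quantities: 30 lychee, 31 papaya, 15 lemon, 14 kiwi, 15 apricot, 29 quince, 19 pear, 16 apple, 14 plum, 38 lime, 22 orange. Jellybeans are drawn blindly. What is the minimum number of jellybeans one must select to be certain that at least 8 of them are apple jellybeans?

In the worst case for collecting apple jellybeans, every non-apple jellybean comes out first.
There are 30 + 31 + 15 + 14 + 15 + 29 + 19 + 14 + 38 + 22 = 227 non-apple jellybeans altogether.
After those, each further jellybean must be apple, so 227 + 8 = 235 draws guarantee 8 apple jellybeans.

235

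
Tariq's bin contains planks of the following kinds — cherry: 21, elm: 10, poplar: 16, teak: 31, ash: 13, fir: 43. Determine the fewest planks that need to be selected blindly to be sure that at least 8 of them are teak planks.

In the worst case for collecting teak planks, every non-teak plank comes out first.
There are 21 + 10 + 16 + 13 + 43 = 103 non-teak planks altogether.
After those, each further plank must be teak, so 103 + 8 = 111 draws guarantee 8 teak planks.

111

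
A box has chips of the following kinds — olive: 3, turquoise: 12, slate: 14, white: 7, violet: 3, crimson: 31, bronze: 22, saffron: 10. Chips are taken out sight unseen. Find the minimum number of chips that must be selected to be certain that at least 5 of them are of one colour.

Put each drawn chip into a box by colour. The largest draw with every box below 5 takes min(count, 4) from each colour; colours with fewer than 4 contribute all they have.
Σ min(cᵢ, 4) = 3 + 4 + 4 + 4 + 3 + 4 + 4 + 4 = 30.
Draw number 30 + 1 = 31 must push one box to 5.

31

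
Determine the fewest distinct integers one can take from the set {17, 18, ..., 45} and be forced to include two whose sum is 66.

18

Group the elements by complementary pair {x, 66−x}: {21,45}, {22,44}, {23,43}, …, giving 12 two-element pairs, the single value 33 (it cannot pair with itself since the integers are distinct), and 4 integers whose partner 66−x falls outside [17,45].
Treating each of those 17 groups as a pigeonhole, one can pick one integer per group — 17 integers — with no two summing to 66.
The 18th integer lands in an occupied pair, forcing a sum of 66.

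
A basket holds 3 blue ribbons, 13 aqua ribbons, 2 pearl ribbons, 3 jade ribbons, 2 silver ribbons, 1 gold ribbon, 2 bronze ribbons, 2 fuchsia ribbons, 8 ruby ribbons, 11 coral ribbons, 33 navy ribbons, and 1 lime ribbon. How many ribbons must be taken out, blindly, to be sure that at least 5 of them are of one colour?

An adversary could hand out at most 4 ribbons per colour (8 colours run out sooner): 3 + 4 + 2 + 3 + 2 + 1 + 2 + 2 + 4 + 4 + 4 + 1 = 32 ribbons and still no colour has 5.
By pigeonhole, one more ribbon lands in a colour already at 4, so 33 draws are enough and 32 are not.

33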